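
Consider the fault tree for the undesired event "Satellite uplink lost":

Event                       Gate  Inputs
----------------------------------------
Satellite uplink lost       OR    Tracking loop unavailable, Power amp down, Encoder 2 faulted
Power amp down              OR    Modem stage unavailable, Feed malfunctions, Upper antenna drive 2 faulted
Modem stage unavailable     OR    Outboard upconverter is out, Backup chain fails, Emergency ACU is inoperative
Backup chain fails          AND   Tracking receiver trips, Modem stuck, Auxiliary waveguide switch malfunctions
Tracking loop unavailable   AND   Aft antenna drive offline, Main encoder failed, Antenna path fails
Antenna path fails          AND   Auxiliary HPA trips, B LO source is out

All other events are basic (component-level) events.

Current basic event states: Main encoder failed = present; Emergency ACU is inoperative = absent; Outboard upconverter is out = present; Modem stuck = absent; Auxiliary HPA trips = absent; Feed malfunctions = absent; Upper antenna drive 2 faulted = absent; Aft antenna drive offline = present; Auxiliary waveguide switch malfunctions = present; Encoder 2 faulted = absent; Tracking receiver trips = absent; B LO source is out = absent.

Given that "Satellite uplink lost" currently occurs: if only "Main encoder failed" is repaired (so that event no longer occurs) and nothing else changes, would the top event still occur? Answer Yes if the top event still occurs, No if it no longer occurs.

Counterfactual: set "Main encoder failed" to not occurred.
Antenna path fails [AND]: Auxiliary HPA trips=not, B LO source is out=not → not all inputs occur → does not occur.
Tracking loop unavailable [AND]: Aft antenna drive offline=occurs, Main encoder failed=not, Antenna path fails=not → not all inputs occur → does not occur.
Backup chain fails [AND]: Tracking receiver trips=not, Modem stuck=not, Auxiliary waveguide switch malfunctions=occurs → not all inputs occur → does not occur.
Modem stage unavailable [OR]: Outboard upconverter is out=occurs, Backup chain fails=not, Emergency ACU is inoperative=not → at least one input occurs → occurs.
Power amp down [OR]: Modem stage unavailable=occurs, Feed malfunctions=not, Upper antenna drive 2 faulted=not → at least one input occurs → occurs.
Satellite uplink lost [OR]: Tracking loop unavailable=not, Power amp down=occurs, Encoder 2 faulted=not → at least one input occurs → occurs.

Yes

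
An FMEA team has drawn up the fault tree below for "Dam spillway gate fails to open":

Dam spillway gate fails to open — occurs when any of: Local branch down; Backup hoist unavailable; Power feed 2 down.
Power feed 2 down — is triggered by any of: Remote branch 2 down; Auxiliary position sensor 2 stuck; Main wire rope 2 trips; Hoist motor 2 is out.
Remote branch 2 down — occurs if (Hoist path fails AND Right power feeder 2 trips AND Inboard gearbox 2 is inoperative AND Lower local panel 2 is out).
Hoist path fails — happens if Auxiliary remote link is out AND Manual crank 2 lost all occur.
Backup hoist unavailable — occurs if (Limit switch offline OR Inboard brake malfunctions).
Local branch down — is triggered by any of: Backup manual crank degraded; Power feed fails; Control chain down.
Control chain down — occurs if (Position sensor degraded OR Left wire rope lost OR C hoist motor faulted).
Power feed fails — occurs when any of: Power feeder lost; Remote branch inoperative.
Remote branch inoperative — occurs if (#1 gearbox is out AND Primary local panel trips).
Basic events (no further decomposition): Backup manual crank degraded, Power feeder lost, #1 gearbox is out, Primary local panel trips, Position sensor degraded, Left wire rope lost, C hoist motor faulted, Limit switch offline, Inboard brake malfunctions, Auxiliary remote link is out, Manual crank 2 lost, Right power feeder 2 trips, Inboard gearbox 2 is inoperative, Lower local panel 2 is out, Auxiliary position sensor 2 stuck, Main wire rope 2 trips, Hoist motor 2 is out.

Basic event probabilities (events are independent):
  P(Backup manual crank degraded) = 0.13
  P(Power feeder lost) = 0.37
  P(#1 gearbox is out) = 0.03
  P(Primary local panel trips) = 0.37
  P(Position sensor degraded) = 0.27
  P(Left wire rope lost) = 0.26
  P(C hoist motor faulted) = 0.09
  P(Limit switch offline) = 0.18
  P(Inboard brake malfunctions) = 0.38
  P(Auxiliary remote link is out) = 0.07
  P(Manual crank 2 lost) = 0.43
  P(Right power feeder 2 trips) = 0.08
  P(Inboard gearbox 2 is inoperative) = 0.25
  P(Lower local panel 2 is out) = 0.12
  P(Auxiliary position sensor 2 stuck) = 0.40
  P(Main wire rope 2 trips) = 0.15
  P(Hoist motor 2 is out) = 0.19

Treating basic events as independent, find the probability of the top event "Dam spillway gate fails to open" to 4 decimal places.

0.9440

P(Remote branch inoperative) [AND] = 0.03 × 0.37 = 0.011100
P(Power feed fails) [OR] = 1 − (1−0.37) × (1−0.011100) = 0.376993
P(Control chain down) [OR] = 1 − (1−0.27) × (1−0.26) × (1−0.09) = 0.508418
P(Local branch down) [OR] = 1 − (1−0.13) × (1−0.376993) × (1−0.508418) = 0.733555
P(Backup hoist unavailable) [OR] = 1 − (1−0.18) × (1−0.38) = 0.491600
P(Hoist path fails) [AND] = 0.07 × 0.43 = 0.030100
P(Remote branch 2 down) [AND] = 0.030100 × 0.08 × 0.25 × 0.12 = 0.000072
P(Power feed 2 down) [OR] = 1 − (1−0.000072) × (1−0.40) × (1−0.15) × (1−0.19) = 0.586930
P(Dam spillway gate fails to open) [OR] = 1 − (1−0.733555) × (1−0.491600) × (1−0.586930) = 0.944045
Rounded to 4 decimal places: P(Dam spillway gate fails to open) ≈ 0.9440.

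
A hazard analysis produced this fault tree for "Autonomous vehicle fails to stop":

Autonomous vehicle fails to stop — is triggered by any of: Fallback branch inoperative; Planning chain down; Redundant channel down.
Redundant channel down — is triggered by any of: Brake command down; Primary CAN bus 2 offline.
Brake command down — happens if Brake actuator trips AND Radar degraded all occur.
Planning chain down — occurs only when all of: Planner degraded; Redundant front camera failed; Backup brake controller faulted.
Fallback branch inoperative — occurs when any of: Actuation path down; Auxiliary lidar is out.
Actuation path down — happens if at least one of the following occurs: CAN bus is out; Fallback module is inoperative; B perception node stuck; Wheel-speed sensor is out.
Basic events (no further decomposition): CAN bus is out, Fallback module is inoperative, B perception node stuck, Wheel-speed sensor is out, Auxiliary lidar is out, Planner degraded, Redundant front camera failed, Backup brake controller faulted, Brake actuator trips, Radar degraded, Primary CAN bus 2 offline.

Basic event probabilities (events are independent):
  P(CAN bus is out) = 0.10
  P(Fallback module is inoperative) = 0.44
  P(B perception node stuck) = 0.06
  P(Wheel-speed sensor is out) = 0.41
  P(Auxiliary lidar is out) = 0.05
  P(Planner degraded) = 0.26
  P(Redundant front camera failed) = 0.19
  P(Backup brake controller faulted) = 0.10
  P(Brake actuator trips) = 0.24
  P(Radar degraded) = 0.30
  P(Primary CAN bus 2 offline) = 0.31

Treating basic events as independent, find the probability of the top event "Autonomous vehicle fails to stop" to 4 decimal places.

0.8308

P(Actuation path down) [OR] = 1 − (1−0.10) × (1−0.44) × (1−0.06) × (1−0.41) = 0.720482
P(Fallback branch inoperative) [OR] = 1 − (1−0.720482) × (1−0.05) = 0.734458
P(Planning chain down) [AND] = 0.26 × 0.19 × 0.10 = 0.004940
P(Brake command down) [AND] = 0.24 × 0.30 = 0.072000
P(Redundant channel down) [OR] = 1 − (1−0.072000) × (1−0.31) = 0.359680
P(Autonomous vehicle fails to stop) [OR] = 1 − (1−0.734458) × (1−0.004940) × (1−0.359680) = 0.830808
Rounded to 4 decimal places: P(Autonomous vehicle fails to stop) ≈ 0.8308.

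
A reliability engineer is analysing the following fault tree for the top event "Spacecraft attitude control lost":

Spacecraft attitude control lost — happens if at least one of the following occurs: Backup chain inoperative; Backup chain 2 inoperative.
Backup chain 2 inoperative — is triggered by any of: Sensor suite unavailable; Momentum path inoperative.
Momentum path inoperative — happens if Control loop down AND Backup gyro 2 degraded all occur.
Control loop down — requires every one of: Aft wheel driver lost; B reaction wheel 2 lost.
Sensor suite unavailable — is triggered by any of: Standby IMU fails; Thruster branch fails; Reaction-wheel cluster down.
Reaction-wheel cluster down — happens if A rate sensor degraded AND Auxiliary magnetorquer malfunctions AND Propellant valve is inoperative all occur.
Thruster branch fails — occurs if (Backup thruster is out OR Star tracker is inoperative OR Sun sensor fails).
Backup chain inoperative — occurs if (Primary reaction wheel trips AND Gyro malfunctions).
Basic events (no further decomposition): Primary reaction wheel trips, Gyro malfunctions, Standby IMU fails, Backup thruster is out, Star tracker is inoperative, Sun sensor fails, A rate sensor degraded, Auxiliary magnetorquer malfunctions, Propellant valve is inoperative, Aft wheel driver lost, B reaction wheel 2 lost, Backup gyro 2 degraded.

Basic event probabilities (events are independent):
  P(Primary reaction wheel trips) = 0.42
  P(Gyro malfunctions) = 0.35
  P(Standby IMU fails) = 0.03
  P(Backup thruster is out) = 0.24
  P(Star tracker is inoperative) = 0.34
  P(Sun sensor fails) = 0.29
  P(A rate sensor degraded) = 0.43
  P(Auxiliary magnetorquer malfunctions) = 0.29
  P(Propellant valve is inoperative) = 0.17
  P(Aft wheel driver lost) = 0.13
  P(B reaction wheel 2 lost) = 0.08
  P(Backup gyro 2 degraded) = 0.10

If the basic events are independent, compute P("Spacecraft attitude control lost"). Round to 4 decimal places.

P(Backup chain inoperative) [AND] = 0.42 × 0.35 = 0.147000
P(Thruster branch fails) [OR] = 1 − (1−0.24) × (1−0.34) × (1−0.29) = 0.643864
P(Reaction-wheel cluster down) [AND] = 0.43 × 0.29 × 0.17 = 0.021199
P(Sensor suite unavailable) [OR] = 1 − (1−0.03) × (1−0.643864) × (1−0.021199) = 0.661871
P(Control loop down) [AND] = 0.13 × 0.08 = 0.010400
P(Momentum path inoperative) [AND] = 0.010400 × 0.10 = 0.001040
P(Backup chain 2 inoperative) [OR] = 1 − (1−0.661871) × (1−0.001040) = 0.662223
P(Spacecraft attitude control lost) [OR] = 1 − (1−0.147000) × (1−0.662223) = 0.711876
Rounded to 4 decimal places: P(Spacecraft attitude control lost) ≈ 0.7119.

0.7119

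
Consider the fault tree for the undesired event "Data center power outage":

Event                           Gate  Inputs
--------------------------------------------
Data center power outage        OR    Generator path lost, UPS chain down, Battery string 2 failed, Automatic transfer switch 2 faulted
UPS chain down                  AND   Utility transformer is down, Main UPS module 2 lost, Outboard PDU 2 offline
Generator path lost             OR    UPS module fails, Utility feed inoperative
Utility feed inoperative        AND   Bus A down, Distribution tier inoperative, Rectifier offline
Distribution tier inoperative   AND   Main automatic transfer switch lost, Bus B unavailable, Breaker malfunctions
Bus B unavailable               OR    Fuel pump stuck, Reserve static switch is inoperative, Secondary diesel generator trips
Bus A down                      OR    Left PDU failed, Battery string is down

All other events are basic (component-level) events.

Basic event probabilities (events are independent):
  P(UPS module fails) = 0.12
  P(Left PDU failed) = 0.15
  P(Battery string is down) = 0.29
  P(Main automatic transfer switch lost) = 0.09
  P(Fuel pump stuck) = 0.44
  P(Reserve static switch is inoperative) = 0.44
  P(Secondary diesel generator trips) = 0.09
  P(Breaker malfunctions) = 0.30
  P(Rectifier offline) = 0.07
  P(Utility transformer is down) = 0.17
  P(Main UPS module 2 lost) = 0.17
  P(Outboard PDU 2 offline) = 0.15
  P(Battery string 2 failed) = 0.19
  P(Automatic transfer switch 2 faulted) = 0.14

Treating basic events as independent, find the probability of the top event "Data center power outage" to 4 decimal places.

P(Bus A down) [OR] = 1 − (1−0.15) × (1−0.29) = 0.396500
P(Bus B unavailable) [OR] = 1 − (1−0.44) × (1−0.44) × (1−0.09) = 0.714624
P(Distribution tier inoperative) [AND] = 0.09 × 0.714624 × 0.30 = 0.019295
P(Utility feed inoperative) [AND] = 0.396500 × 0.019295 × 0.07 = 0.000536
P(Generator path lost) [OR] = 1 − (1−0.12) × (1−0.000536) = 0.120472
P(UPS chain down) [AND] = 0.17 × 0.17 × 0.15 = 0.004335
P(Data center power outage) [OR] = 1 − (1−0.120472) × (1−0.004335) × (1−0.19) × (1−0.14) = 0.389977
Rounded to 4 decimal places: P(Data center power outage) ≈ 0.3900.

0.3900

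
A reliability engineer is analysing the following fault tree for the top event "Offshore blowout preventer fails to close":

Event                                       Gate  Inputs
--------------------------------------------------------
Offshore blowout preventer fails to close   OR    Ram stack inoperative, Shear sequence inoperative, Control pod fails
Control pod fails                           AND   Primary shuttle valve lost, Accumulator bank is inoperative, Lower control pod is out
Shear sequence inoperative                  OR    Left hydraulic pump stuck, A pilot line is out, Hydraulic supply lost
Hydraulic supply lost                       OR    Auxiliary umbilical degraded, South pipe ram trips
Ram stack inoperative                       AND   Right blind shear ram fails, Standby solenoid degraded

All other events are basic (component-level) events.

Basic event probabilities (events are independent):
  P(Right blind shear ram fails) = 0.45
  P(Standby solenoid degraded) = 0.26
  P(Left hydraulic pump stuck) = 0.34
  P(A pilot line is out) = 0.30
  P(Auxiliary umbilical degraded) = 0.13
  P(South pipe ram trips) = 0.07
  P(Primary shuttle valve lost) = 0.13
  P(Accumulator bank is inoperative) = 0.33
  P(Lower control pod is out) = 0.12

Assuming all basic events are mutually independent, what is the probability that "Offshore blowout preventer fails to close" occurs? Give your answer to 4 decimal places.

0.6716

P(Ram stack inoperative) [AND] = 0.45 × 0.26 = 0.117000
P(Hydraulic supply lost) [OR] = 1 − (1−0.13) × (1−0.07) = 0.190900
P(Shear sequence inoperative) [OR] = 1 − (1−0.34) × (1−0.30) × (1−0.190900) = 0.626196
P(Control pod fails) [AND] = 0.13 × 0.33 × 0.12 = 0.005148
P(Offshore blowout preventer fails to close) [OR] = 1 − (1−0.117000) × (1−0.626196) × (1−0.005148) = 0.671630
Rounded to 4 decimal places: P(Offshore blowout preventer fails to close) ≈ 0.6716.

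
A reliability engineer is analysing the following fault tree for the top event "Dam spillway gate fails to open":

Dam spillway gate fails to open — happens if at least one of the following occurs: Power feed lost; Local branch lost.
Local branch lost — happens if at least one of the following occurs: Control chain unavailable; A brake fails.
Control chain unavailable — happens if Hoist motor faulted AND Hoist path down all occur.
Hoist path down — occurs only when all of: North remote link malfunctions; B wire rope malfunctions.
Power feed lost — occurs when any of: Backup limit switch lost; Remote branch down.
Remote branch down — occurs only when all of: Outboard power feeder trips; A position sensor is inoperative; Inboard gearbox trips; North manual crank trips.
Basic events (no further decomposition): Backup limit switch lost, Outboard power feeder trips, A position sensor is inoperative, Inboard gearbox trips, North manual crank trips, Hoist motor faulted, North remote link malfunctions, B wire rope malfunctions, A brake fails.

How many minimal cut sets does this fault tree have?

4

Remote branch down [AND]: one cut set from each child combined → 1 × 1 × 1 × 1 = 1 cut set(s).
Power feed lost [OR]: union of children's cut sets → 2 cut set(s).
Hoist path down [AND]: one cut set from each child combined → 1 × 1 = 1 cut set(s).
Control chain unavailable [AND]: one cut set from each child combined → 1 × 1 = 1 cut set(s).
Local branch lost [OR]: union of children's cut sets → 2 cut set(s).
Dam spillway gate fails to open [OR]: union of children's cut sets → 4 cut set(s).
Minimal cut sets: {Backup limit switch lost}; {A position sensor is inoperative, Inboard gearbox trips, North manual crank trips, Outboard power feeder trips}; {B wire rope malfunctions, Hoist motor faulted, North remote link malfunctions}; {A brake fails}.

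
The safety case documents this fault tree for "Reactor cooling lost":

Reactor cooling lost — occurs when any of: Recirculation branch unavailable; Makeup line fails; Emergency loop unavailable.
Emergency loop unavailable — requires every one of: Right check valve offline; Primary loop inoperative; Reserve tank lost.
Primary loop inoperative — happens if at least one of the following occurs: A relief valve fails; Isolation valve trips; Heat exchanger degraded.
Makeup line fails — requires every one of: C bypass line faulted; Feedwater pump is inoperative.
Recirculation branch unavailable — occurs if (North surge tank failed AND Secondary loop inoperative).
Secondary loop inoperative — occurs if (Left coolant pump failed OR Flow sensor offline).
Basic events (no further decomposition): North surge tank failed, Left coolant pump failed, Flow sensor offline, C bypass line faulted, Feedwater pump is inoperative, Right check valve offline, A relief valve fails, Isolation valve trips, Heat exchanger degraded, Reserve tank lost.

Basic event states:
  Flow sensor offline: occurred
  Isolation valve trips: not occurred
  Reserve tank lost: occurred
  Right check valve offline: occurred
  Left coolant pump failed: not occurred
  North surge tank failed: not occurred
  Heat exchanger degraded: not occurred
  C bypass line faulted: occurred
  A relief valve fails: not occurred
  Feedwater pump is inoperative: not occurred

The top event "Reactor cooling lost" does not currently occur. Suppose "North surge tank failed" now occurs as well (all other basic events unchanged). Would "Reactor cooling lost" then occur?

Yes

Counterfactual: set "North surge tank failed" to occurred.
Secondary loop inoperative [OR]: Left coolant pump failed=not, Flow sensor offline=occurs → at least one input occurs → occurs.
Recirculation branch unavailable [AND]: North surge tank failed=occurs, Secondary loop inoperative=occurs → all inputs occur → occurs.
Makeup line fails [AND]: C bypass line faulted=occurs, Feedwater pump is inoperative=not → not all inputs occur → does not occur.
Primary loop inoperative [OR]: A relief valve fails=not, Isolation valve trips=not, Heat exchanger degraded=not → no input occurs → does not occur.
Emergency loop unavailable [AND]: Right check valve offline=occurs, Primary loop inoperative=not, Reserve tank lost=occurs → not all inputs occur → does not occur.
Reactor cooling lost [OR]: Recirculation branch unavailable=occurs, Makeup line fails=not, Emergency loop unavailable=not → at least one input occurs → occurs.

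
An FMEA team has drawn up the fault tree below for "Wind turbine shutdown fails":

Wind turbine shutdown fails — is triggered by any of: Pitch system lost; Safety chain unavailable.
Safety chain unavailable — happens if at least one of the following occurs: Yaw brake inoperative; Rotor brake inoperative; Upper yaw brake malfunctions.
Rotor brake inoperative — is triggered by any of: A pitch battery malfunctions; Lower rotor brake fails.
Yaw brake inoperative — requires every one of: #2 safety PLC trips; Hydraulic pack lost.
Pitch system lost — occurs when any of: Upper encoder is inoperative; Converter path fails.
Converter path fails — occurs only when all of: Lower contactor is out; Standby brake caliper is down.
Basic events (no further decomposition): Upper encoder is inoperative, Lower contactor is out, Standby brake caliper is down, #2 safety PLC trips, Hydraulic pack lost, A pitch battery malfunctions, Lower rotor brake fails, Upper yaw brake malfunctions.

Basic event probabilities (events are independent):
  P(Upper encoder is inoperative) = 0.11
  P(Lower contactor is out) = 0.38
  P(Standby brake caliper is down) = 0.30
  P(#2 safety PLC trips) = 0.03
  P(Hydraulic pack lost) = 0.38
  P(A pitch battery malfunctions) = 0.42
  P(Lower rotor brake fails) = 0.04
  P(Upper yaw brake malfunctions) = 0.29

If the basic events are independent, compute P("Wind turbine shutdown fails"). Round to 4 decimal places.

P(Converter path fails) [AND] = 0.38 × 0.30 = 0.114000
P(Pitch system lost) [OR] = 1 − (1−0.11) × (1−0.114000) = 0.211460
P(Yaw brake inoperative) [AND] = 0.03 × 0.38 = 0.011400
P(Rotor brake inoperative) [OR] = 1 − (1−0.42) × (1−0.04) = 0.443200
P(Safety chain unavailable) [OR] = 1 − (1−0.011400) × (1−0.443200) × (1−0.29) = 0.609179
P(Wind turbine shutdown fails) [OR] = 1 − (1−0.211460) × (1−0.609179) = 0.691822
Rounded to 4 decimal places: P(Wind turbine shutdown fails) ≈ 0.6918.

0.6918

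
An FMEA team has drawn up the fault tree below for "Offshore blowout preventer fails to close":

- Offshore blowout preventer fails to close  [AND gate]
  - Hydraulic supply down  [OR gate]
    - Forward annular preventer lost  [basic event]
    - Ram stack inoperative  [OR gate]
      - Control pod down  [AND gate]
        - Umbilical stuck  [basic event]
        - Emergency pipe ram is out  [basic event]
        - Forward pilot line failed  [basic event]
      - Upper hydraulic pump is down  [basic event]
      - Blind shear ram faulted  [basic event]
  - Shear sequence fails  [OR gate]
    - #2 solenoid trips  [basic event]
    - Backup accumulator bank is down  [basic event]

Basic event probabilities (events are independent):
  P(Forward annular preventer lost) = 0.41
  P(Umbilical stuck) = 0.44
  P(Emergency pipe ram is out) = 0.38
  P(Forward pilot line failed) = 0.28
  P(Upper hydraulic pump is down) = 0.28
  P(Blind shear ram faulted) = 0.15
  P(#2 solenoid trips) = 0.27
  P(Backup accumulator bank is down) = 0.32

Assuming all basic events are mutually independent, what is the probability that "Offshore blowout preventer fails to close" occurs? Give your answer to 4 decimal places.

0.3303

P(Control pod down) [AND] = 0.44 × 0.38 × 0.28 = 0.046816
P(Ram stack inoperative) [OR] = 1 − (1−0.046816) × (1−0.28) × (1−0.15) = 0.416651
P(Hydraulic supply down) [OR] = 1 − (1−0.41) × (1−0.416651) = 0.655824
P(Shear sequence fails) [OR] = 1 − (1−0.27) × (1−0.32) = 0.503600
P(Offshore blowout preventer fails to close) [AND] = 0.655824 × 0.503600 = 0.330273
Rounded to 4 decimal places: P(Offshore blowout preventer fails to close) ≈ 0.3303.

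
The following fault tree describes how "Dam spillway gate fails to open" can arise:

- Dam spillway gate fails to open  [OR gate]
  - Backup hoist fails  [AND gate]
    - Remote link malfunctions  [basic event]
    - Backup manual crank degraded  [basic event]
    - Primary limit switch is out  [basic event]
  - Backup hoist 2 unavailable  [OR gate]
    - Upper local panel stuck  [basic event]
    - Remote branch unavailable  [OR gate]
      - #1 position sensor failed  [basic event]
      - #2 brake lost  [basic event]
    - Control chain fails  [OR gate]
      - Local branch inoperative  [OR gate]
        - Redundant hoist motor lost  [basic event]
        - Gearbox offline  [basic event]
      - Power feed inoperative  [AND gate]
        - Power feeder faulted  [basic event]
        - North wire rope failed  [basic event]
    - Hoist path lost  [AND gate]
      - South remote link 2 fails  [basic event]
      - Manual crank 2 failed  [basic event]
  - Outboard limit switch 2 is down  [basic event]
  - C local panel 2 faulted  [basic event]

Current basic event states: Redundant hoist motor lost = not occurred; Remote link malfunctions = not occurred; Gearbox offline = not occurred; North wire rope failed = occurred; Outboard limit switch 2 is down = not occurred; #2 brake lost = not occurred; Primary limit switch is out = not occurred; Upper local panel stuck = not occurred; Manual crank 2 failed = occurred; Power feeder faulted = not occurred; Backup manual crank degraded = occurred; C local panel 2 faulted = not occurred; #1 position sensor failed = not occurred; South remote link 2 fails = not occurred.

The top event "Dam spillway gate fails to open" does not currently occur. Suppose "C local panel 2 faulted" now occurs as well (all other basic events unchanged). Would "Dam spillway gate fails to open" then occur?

Yes

Counterfactual: set "C local panel 2 faulted" to occurred.
Backup hoist fails [AND]: Remote link malfunctions=not, Backup manual crank degraded=occurs, Primary limit switch is out=not → not all inputs occur → does not occur.
Remote branch unavailable [OR]: #1 position sensor failed=not, #2 brake lost=not → no input occurs → does not occur.
Local branch inoperative [OR]: Redundant hoist motor lost=not, Gearbox offline=not → no input occurs → does not occur.
Power feed inoperative [AND]: Power feeder faulted=not, North wire rope failed=occurs → not all inputs occur → does not occur.
Control chain fails [OR]: Local branch inoperative=not, Power feed inoperative=not → no input occurs → does not occur.
Hoist path lost [AND]: South remote link 2 fails=not, Manual crank 2 failed=occurs → not all inputs occur → does not occur.
Backup hoist 2 unavailable [OR]: Upper local panel stuck=not, Remote branch unavailable=not, Control chain fails=not, Hoist path lost=not → no input occurs → does not occur.
Dam spillway gate fails to open [OR]: Backup hoist fails=not, Backup hoist 2 unavailable=not, Outboard limit switch 2 is down=not, C local panel 2 faulted=occurs → at least one input occurs → occurs.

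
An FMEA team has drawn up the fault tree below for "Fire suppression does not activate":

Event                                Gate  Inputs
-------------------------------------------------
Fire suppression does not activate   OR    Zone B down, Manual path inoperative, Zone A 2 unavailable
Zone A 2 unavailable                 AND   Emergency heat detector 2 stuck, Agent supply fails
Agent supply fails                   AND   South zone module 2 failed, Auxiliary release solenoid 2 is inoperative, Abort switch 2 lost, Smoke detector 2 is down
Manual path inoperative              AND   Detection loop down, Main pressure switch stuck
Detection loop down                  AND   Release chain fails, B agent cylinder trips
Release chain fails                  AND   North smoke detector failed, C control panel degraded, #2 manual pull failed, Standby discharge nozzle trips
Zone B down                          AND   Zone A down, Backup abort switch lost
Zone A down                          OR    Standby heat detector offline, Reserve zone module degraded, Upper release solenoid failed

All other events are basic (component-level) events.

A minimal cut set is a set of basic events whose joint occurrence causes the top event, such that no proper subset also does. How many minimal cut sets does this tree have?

5

Zone A down [OR]: union of children's cut sets → 3 cut set(s).
Zone B down [AND]: one cut set from each child combined → 3 × 1 = 3 cut set(s).
Release chain fails [AND]: one cut set from each child combined → 1 × 1 × 1 × 1 = 1 cut set(s).
Detection loop down [AND]: one cut set from each child combined → 1 × 1 = 1 cut set(s).
Manual path inoperative [AND]: one cut set from each child combined → 1 × 1 = 1 cut set(s).
Agent supply fails [AND]: one cut set from each child combined → 1 × 1 × 1 × 1 = 1 cut set(s).
Zone A 2 unavailable [AND]: one cut set from each child combined → 1 × 1 = 1 cut set(s).
Fire suppression does not activate [OR]: union of children's cut sets → 5 cut set(s).
Minimal cut sets: {Backup abort switch lost, Standby heat detector offline}; {Backup abort switch lost, Reserve zone module degraded}; {Backup abort switch lost, Upper release solenoid failed}; {#2 manual pull failed, B agent cylinder trips, C control panel degraded, Main pressure switch stuck, North smoke detector failed, Standby discharge nozzle trips}; {Abort switch 2 lost, Auxiliary release solenoid 2 is inoperative, Emergency heat detector 2 stuck, Smoke detector 2 is down, South zone module 2 failed}.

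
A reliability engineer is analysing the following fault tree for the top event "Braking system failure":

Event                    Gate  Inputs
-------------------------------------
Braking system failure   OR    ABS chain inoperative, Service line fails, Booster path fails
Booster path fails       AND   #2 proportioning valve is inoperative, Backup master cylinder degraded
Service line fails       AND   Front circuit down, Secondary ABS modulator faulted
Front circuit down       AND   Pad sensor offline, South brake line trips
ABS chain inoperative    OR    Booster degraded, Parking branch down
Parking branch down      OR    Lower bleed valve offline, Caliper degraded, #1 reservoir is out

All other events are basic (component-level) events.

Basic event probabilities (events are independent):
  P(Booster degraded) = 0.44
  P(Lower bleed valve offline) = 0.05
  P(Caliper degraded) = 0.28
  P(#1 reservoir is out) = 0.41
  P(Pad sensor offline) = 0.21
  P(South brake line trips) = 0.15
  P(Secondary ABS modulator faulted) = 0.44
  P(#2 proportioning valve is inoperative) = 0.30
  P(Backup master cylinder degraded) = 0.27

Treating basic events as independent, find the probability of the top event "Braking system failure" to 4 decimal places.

0.7952

P(Parking branch down) [OR] = 1 − (1−0.05) × (1−0.28) × (1−0.41) = 0.596440
P(ABS chain inoperative) [OR] = 1 − (1−0.44) × (1−0.596440) = 0.774006
P(Front circuit down) [AND] = 0.21 × 0.15 = 0.031500
P(Service line fails) [AND] = 0.031500 × 0.44 = 0.013860
P(Booster path fails) [AND] = 0.30 × 0.27 = 0.081000
P(Braking system failure) [OR] = 1 − (1−0.774006) × (1−0.013860) × (1−0.081000) = 0.795190
Rounded to 4 decimal places: P(Braking system failure) ≈ 0.7952.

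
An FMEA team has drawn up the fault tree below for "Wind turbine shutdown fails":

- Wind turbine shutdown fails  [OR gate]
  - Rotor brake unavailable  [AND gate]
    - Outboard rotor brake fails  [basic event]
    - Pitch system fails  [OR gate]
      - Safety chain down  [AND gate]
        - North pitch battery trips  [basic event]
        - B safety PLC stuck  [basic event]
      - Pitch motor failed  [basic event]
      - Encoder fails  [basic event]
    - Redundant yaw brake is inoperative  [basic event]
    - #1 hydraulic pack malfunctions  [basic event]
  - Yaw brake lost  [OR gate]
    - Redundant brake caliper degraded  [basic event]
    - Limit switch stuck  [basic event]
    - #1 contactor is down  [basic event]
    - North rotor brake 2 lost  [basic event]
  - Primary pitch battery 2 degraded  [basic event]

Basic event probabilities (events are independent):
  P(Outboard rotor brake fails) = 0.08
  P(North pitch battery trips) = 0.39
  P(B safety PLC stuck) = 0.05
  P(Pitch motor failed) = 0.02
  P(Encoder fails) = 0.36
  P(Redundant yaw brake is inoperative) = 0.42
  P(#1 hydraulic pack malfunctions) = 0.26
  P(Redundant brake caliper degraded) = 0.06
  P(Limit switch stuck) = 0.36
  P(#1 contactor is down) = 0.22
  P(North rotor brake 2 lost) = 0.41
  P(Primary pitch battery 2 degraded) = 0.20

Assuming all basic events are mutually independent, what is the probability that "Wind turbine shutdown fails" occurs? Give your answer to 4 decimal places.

0.7793

P(Safety chain down) [AND] = 0.39 × 0.05 = 0.019500
P(Pitch system fails) [OR] = 1 − (1−0.019500) × (1−0.02) × (1−0.36) = 0.385030
P(Rotor brake unavailable) [AND] = 0.08 × 0.385030 × 0.42 × 0.26 = 0.003364
P(Yaw brake lost) [OR] = 1 − (1−0.06) × (1−0.36) × (1−0.22) × (1−0.41) = 0.723144
P(Wind turbine shutdown fails) [OR] = 1 − (1−0.003364) × (1−0.723144) × (1−0.20) = 0.779260
Rounded to 4 decimal places: P(Wind turbine shutdown fails) ≈ 0.7793.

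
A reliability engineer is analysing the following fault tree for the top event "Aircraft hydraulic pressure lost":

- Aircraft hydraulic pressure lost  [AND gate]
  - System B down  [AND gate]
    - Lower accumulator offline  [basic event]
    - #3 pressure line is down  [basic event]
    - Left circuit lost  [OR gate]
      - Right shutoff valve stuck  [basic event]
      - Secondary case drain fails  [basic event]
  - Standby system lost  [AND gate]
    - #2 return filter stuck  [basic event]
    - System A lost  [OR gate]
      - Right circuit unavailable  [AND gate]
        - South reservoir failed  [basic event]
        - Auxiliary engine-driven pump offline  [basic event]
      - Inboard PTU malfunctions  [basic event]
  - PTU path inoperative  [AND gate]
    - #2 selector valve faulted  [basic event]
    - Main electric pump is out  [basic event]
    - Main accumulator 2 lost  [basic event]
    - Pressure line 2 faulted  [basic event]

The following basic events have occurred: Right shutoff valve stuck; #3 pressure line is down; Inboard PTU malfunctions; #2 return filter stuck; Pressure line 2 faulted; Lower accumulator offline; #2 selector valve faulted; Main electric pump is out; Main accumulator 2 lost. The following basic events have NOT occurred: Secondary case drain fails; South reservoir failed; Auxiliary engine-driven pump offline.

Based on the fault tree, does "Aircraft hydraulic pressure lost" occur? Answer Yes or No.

Yes

Left circuit lost [OR]: Right shutoff valve stuck=occurs, Secondary case drain fails=not → at least one input occurs → occurs.
System B down [AND]: Lower accumulator offline=occurs, #3 pressure line is down=occurs, Left circuit lost=occurs → all inputs occur → occurs.
Right circuit unavailable [AND]: South reservoir failed=not, Auxiliary engine-driven pump offline=not → not all inputs occur → does not occur.
System A lost [OR]: Right circuit unavailable=not, Inboard PTU malfunctions=occurs → at least one input occurs → occurs.
Standby system lost [AND]: #2 return filter stuck=occurs, System A lost=occurs → all inputs occur → occurs.
PTU path inoperative [AND]: #2 selector valve faulted=occurs, Main electric pump is out=occurs, Main accumulator 2 lost=occurs, Pressure line 2 faulted=occurs → all inputs occur → occurs.
Aircraft hydraulic pressure lost [AND]: System B down=occurs, Standby system lost=occurs, PTU path inoperative=occurs → all inputs occur → occurs.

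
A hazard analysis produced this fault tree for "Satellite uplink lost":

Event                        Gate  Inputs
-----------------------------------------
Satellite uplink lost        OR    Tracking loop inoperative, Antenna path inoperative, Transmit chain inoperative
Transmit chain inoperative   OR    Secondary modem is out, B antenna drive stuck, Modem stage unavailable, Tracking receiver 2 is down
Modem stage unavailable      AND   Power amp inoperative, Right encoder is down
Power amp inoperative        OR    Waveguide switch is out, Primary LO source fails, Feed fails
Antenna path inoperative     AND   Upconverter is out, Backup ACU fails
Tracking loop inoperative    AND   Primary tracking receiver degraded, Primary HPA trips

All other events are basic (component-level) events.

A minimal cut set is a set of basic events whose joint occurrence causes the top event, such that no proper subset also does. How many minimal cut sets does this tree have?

Tracking loop inoperative [AND]: one cut set from each child combined → 1 × 1 = 1 cut set(s).
Antenna path inoperative [AND]: one cut set from each child combined → 1 × 1 = 1 cut set(s).
Power amp inoperative [OR]: union of children's cut sets → 3 cut set(s).
Modem stage unavailable [AND]: one cut set from each child combined → 3 × 1 = 3 cut set(s).
Transmit chain inoperative [OR]: union of children's cut sets → 6 cut set(s).
Satellite uplink lost [OR]: union of children's cut sets → 8 cut set(s).
Minimal cut sets: {Primary HPA trips, Primary tracking receiver degraded}; {Backup ACU fails, Upconverter is out}; {Secondary modem is out}; {B antenna drive stuck}; {Right encoder is down, Waveguide switch is out}; {Primary LO source fails, Right encoder is down}; {Feed fails, Right encoder is down}; {Tracking receiver 2 is down}.

8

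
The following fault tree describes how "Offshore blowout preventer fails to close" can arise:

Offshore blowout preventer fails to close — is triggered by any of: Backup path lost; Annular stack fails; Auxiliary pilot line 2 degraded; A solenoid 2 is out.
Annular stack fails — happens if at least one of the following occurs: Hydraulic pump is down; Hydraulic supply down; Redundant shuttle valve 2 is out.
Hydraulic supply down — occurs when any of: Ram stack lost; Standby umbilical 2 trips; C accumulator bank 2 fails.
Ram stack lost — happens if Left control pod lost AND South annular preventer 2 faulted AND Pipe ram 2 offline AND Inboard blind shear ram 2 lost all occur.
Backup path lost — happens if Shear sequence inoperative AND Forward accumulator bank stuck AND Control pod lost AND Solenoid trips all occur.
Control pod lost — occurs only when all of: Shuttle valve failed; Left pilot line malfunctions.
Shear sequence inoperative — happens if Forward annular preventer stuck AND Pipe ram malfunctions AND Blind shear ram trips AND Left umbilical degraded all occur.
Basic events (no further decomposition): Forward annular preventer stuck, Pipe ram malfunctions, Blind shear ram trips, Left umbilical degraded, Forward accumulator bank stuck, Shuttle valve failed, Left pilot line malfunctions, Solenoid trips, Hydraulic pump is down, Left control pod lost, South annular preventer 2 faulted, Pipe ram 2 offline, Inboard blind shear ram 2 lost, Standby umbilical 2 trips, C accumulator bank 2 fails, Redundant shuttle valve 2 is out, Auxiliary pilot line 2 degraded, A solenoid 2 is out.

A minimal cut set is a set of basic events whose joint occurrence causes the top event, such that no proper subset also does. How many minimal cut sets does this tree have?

8

Shear sequence inoperative [AND]: one cut set from each child combined → 1 × 1 × 1 × 1 = 1 cut set(s).
Control pod lost [AND]: one cut set from each child combined → 1 × 1 = 1 cut set(s).
Backup path lost [AND]: one cut set from each child combined → 1 × 1 × 1 × 1 = 1 cut set(s).
Ram stack lost [AND]: one cut set from each child combined → 1 × 1 × 1 × 1 = 1 cut set(s).
Hydraulic supply down [OR]: union of children's cut sets → 3 cut set(s).
Annular stack fails [OR]: union of children's cut sets → 5 cut set(s).
Offshore blowout preventer fails to close [OR]: union of children's cut sets → 8 cut set(s).
Minimal cut sets: {Blind shear ram trips, Forward accumulator bank stuck, Forward annular preventer stuck, Left pilot line malfunctions, Left umbilical degraded, Pipe ram malfunctions, Shuttle valve failed, Solenoid trips}; {Hydraulic pump is down}; {Inboard blind shear ram 2 lost, Left control pod lost, Pipe ram 2 offline, South annular preventer 2 faulted}; {Standby umbilical 2 trips}; {C accumulator bank 2 fails}; {Redundant shuttle valve 2 is out}; {Auxiliary pilot line 2 degraded}; {A solenoid 2 is out}.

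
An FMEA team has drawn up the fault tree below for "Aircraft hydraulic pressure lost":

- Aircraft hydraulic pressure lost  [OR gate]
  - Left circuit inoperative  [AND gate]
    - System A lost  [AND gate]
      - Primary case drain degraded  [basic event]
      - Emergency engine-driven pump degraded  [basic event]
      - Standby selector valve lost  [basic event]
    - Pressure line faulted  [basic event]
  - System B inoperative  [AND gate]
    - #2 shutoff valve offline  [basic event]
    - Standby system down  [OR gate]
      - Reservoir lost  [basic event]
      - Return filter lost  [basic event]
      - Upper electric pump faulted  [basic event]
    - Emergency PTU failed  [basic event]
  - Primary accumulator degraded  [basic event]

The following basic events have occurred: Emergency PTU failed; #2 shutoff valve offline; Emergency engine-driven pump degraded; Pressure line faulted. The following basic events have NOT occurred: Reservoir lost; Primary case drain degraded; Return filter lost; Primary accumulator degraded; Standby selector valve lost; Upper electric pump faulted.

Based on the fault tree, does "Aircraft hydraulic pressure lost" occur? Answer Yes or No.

System A lost [AND]: Primary case drain degraded=not, Emergency engine-driven pump degraded=occurs, Standby selector valve lost=not → not all inputs occur → does not occur.
Left circuit inoperative [AND]: System A lost=not, Pressure line faulted=occurs → not all inputs occur → does not occur.
Standby system down [OR]: Reservoir lost=not, Return filter lost=not, Upper electric pump faulted=not → no input occurs → does not occur.
System B inoperative [AND]: #2 shutoff valve offline=occurs, Standby system down=not, Emergency PTU failed=occurs → not all inputs occur → does not occur.
Aircraft hydraulic pressure lost [OR]: Left circuit inoperative=not, System B inoperative=not, Primary accumulator degraded=not → no input occurs → does not occur.

No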